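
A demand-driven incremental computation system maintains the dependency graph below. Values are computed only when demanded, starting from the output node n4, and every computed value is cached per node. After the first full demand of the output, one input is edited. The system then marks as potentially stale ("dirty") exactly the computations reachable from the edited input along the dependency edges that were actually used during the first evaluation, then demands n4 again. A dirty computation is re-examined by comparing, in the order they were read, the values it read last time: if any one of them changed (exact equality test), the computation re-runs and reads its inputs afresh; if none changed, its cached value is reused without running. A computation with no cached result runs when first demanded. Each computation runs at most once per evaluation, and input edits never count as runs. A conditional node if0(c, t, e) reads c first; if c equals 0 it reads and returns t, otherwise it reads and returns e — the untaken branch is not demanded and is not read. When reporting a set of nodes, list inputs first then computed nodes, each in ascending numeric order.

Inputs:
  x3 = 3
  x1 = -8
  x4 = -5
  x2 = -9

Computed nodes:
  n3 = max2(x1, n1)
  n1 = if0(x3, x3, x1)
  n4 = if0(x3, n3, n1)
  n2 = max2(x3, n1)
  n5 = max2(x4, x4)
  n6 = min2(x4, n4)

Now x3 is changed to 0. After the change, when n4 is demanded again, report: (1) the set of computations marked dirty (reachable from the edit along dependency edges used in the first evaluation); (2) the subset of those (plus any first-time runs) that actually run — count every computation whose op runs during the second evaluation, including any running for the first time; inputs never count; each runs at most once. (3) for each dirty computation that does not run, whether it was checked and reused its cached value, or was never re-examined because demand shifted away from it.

Marked dirty: n1, n4.
Computations that run: n1, n3, n4 — 3 in total.
Every dirty computation ran.
Key observation: a condition flipped, so demand reaches new nodes — n3 runs for the first time.

First evaluation (everything demanded from the output):
  n1 = if0(x3=3 -> else branch x1) = -8
  n4 = if0(x3=3 -> else branch n1) = -8

Propagation after the edit:
  n1: runs — x3 3->0; result 0.
  n3: demanded for the first time — runs, produces 0.
  n4: runs — x3 3->0; n1 -8->0; result 0.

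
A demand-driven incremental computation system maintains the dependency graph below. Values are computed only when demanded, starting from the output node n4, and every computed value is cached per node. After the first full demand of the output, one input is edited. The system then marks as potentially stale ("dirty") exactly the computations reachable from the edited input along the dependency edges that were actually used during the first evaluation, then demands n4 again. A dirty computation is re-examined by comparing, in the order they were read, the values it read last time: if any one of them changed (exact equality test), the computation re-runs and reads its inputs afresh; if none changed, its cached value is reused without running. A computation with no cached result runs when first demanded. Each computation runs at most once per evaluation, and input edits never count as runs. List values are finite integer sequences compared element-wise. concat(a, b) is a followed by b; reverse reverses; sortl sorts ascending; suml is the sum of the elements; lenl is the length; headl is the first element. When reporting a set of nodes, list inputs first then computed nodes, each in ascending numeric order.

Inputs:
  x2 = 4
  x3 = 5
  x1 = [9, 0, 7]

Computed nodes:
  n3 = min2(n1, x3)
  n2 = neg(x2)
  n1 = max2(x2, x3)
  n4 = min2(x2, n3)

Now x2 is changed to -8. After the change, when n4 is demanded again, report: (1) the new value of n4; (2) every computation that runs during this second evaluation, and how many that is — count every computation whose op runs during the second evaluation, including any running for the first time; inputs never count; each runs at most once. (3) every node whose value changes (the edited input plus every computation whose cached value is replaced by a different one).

First evaluation (everything demanded from the output):
  n1 = max2(4, 5) = 5
  n3 = min2(5, 5) = 5
  n4 = min2(4, 5) = 4

Propagation after the edit:
  n1: runs — x2 4->-8; result 5 (same value as before).
  n3: checked — values it read are unchanged (n1 unchanged, x3 unchanged); reused cached 5 without running.
  n4: runs — x2 4->-8; result -8.

Key observation: the cutoff stops propagation at n3 — its inputs' values are unchanged, so it reuses its cache.

New value of n4: -8.
Computations that run: n1, n4 — 2 in total.
Values that change: x2, n4.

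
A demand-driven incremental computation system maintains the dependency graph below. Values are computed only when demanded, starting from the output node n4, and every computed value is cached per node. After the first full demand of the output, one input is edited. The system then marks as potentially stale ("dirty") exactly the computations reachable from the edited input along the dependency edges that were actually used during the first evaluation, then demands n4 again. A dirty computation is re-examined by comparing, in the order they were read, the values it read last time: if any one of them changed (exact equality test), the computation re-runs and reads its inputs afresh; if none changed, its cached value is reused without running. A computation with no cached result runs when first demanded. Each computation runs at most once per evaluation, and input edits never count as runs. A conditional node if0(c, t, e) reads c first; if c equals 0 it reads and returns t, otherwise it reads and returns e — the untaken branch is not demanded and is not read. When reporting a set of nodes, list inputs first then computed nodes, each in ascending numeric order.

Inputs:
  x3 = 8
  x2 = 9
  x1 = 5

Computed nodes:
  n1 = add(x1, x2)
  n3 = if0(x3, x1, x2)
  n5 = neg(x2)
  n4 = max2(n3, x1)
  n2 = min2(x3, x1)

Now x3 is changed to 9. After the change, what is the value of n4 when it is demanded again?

First evaluation (everything demanded from the output):
  n3 = if0(x3=8 -> else branch x2) = 9
  n4 = max2(9, 5) = 9

Propagation after the edit:
  n3: runs — x3 8->9; result 9 (same value as before).
  n4: checked — values it read are unchanged (n3 unchanged, x1 unchanged); reused cached 9 without running.

Key observation: the change is absorbed at n3 — it re-runs but produces the same value, and the output's value is unchanged.

New value of n4: 9.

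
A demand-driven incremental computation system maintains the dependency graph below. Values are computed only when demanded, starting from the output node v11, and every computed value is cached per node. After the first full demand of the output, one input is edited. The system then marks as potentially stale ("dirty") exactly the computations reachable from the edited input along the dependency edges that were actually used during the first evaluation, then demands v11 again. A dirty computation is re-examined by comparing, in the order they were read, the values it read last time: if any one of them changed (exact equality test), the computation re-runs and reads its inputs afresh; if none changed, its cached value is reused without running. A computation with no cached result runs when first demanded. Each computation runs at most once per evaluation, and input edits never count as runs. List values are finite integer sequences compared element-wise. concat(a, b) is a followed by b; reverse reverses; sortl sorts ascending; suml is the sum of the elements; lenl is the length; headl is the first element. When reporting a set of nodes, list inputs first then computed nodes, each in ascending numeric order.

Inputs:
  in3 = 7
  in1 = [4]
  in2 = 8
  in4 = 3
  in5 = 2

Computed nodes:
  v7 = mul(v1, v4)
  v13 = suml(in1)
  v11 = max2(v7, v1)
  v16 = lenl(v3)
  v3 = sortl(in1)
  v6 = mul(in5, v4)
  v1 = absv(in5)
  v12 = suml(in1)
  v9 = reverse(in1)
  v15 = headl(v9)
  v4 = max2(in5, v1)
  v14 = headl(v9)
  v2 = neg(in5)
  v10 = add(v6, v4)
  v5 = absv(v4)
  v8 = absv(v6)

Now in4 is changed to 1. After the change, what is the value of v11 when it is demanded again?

First evaluation (everything demanded from the output):
  v1 = absv(2) = 2
  v4 = max2(2, 2) = 2
  v7 = mul(2, 2) = 4
  v11 = max2(4, 2) = 4

Propagation after the edit:
  in4 feeds no computation that the output demands — nothing is marked dirty and nothing runs.

Key observation: in4 is never demanded by the output, so the edit triggers no recomputation at all.

New value of v11: 4.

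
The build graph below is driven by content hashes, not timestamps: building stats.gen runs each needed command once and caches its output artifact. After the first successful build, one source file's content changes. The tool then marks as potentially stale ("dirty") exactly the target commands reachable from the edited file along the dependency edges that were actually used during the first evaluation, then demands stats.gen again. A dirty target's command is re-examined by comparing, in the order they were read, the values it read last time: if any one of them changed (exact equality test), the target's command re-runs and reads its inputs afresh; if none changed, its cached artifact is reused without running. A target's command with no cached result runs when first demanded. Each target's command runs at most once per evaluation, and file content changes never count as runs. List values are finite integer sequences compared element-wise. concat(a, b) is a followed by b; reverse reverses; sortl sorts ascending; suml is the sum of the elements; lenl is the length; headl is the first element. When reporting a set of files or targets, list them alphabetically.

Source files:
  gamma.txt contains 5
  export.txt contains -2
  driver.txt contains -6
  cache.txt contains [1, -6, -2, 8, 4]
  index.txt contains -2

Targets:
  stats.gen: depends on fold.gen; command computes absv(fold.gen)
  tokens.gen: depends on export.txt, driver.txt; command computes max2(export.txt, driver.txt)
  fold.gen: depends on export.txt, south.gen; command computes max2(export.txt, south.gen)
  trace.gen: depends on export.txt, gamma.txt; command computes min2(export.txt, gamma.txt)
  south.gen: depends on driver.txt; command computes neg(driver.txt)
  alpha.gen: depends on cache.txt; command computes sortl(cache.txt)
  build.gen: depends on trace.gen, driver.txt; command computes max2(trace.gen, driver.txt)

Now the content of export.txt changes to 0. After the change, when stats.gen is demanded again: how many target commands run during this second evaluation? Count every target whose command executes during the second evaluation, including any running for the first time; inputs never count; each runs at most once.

Run set: fold.gen (1 run).
The important point: fold.gen recomputes to an identical value, and the output ends up unchanged.

Initial pass — values computed on the first demand:
  south.gen = neg(-6) = 6
  fold.gen = max2(-2, 6) = 6
  stats.gen = absv(6) = 6

Second demand — change propagation:
  fold.gen: re-runs because export.txt -2->0; new result 6 (unchanged).
  stats.gen: re-examined; everything it read last time is the same (fold.gen unchanged) — cache 6 kept, no run.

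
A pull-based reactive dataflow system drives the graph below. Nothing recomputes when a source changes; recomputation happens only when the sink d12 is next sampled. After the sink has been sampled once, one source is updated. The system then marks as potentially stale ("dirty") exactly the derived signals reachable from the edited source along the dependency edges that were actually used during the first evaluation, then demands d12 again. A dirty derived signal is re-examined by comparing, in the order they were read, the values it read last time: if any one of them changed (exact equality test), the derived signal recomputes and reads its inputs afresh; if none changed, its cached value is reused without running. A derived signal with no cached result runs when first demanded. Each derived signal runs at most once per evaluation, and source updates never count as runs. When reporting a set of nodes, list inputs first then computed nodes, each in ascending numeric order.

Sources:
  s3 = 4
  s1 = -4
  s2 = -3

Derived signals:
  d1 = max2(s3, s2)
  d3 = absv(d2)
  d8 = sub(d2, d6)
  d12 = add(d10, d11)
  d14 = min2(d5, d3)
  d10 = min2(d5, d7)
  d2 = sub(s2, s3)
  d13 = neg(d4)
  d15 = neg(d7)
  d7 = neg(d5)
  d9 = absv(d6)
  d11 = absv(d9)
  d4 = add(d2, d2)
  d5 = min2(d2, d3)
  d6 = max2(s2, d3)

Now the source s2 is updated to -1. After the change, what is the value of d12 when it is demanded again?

First evaluation (everything demanded from the output):
  d2 = sub(-3, 4) = -7
  d3 = absv(-7) = 7
  d5 = min2(-7, 7) = -7
  d6 = max2(-3, 7) = 7
  d7 = neg(-7) = 7
  d9 = absv(7) = 7
  d10 = min2(-7, 7) = -7
  d11 = absv(7) = 7
  d12 = add(-7, 7) = 0

Propagation after the edit:
  d2: runs — s2 -3->-1; result -5.
  d3: runs — d2 -7->-5; result 5.
  d5: runs — d2 -7->-5; d3 7->5; result -5.
  d6: runs — s2 -3->-1; d3 7->5; result 5.
  d7: runs — d5 -7->-5; result 5.
  d9: runs — d6 7->5; result 5.
  d10: runs — d5 -7->-5; d7 7->5; result -5.
  d11: runs — d9 7->5; result 5.
  d12: runs — d10 -7->-5; d11 7->5; result 0 (same value as before).

New value of d12: 0.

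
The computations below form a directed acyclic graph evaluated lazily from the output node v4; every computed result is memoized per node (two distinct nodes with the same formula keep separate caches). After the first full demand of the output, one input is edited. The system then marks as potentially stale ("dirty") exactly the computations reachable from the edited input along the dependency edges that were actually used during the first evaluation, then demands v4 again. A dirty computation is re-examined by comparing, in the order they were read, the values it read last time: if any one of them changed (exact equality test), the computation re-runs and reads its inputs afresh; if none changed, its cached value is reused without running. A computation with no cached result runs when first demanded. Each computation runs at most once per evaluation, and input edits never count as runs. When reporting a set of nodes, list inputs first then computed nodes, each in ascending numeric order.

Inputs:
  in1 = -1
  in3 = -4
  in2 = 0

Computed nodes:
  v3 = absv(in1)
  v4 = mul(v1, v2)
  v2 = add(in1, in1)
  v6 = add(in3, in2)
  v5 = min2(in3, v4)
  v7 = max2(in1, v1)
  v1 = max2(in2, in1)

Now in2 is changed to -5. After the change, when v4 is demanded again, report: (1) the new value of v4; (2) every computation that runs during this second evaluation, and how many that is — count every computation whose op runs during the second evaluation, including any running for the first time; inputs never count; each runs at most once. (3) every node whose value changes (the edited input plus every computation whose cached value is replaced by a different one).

Demanding v4 again yields 2.
2 computations run: v1, v4.
The nodes whose values change: in2, v1, v4.

First demand of the output computes:
  v1 = max2(0, -1) = 0
  v2 = add(-1, -1) = -2
  v4 = mul(0, -2) = 0

After the edit, cleaning proceeds:
  v1: a read changed (in2 0->-5) — executes, giving -1.
  v4: a read changed (v1 0->-1) — executes, giving 2.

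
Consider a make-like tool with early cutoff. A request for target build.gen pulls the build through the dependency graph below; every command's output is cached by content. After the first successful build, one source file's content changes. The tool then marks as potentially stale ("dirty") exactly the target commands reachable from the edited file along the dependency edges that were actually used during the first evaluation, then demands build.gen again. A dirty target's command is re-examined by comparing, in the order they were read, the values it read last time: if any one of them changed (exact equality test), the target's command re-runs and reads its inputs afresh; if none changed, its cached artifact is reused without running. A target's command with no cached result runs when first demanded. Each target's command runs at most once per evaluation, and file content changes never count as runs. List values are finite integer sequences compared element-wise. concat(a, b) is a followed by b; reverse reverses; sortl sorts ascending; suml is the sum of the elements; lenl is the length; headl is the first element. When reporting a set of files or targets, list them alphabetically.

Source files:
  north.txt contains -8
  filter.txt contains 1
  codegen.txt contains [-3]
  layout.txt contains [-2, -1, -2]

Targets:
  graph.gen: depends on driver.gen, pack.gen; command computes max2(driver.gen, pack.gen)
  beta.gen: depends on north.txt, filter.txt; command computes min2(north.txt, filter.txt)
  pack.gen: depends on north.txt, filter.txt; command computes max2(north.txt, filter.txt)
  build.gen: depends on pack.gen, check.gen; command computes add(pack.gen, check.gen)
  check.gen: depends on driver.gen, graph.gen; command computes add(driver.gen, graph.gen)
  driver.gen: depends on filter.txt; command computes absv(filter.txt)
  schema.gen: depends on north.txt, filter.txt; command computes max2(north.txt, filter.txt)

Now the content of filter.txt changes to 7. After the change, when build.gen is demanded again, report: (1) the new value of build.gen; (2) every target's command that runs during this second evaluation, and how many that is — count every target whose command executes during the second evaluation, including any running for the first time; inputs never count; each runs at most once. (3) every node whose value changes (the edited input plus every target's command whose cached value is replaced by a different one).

First demand of the output computes:
  driver.gen = absv(1) = 1
  pack.gen = max2(-8, 1) = 1
  graph.gen = max2(1, 1) = 1
  check.gen = add(1, 1) = 2
  build.gen = add(1, 2) = 3

After the edit, cleaning proceeds:
  driver.gen: a read changed (filter.txt 1->7) — executes, giving 7.
  pack.gen: a read changed (filter.txt 1->7) — executes, giving 7.
  graph.gen: a read changed (driver.gen 1->7; pack.gen 1->7) — executes, giving 7.
  check.gen: a read changed (driver.gen 1->7; graph.gen 1->7) — executes, giving 14.
  build.gen: a read changed (pack.gen 1->7; check.gen 2->14) — executes, giving 21.

Demanding build.gen again yields 21.
5 target commands run: build.gen, check.gen, driver.gen, graph.gen, pack.gen.
The nodes whose values change: build.gen, check.gen, driver.gen, filter.txt, graph.gen, pack.gen.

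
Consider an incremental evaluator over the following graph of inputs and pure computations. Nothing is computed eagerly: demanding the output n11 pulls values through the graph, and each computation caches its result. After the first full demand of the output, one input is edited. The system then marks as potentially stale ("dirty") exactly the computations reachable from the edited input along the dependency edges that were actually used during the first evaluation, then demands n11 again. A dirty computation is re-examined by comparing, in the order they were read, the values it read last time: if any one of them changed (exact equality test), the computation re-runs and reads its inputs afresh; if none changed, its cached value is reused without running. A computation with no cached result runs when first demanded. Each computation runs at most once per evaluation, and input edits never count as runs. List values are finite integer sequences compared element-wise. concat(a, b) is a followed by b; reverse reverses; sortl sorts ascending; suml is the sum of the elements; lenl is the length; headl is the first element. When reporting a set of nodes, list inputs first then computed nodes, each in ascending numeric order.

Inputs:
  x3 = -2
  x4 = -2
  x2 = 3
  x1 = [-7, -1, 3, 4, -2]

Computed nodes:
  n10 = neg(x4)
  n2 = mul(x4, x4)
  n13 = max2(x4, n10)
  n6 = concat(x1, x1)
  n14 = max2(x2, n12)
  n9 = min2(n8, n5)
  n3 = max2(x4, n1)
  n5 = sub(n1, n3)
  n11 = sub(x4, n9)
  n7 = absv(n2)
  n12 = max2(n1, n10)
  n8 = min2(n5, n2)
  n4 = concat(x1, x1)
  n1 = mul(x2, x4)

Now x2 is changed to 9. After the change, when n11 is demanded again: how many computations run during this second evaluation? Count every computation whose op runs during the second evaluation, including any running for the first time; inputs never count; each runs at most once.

Run set: n1, n3, n5, n8, n9, n11 (6 run).

Initial pass — values computed on the first demand:
  n1 = mul(3, -2) = -6
  n2 = mul(-2, -2) = 4
  n3 = max2(-2, -6) = -2
  n5 = sub(-6, -2) = -4
  n8 = min2(-4, 4) = -4
  n9 = min2(-4, -4) = -4
  n11 = sub(-2, -4) = 2

Second demand — change propagation:
  n1: re-runs because x2 3->9; new result -18.
  n3: re-runs because n1 -6->-18; new result -2 (unchanged).
  n5: re-runs because n1 -6->-18; new result -16.
  n8: re-runs because n5 -4->-16; new result -16.
  n9: re-runs because n8 -4->-16; n5 -4->-16; new result -16.
  n11: re-runs because n9 -4->-16; new result 14.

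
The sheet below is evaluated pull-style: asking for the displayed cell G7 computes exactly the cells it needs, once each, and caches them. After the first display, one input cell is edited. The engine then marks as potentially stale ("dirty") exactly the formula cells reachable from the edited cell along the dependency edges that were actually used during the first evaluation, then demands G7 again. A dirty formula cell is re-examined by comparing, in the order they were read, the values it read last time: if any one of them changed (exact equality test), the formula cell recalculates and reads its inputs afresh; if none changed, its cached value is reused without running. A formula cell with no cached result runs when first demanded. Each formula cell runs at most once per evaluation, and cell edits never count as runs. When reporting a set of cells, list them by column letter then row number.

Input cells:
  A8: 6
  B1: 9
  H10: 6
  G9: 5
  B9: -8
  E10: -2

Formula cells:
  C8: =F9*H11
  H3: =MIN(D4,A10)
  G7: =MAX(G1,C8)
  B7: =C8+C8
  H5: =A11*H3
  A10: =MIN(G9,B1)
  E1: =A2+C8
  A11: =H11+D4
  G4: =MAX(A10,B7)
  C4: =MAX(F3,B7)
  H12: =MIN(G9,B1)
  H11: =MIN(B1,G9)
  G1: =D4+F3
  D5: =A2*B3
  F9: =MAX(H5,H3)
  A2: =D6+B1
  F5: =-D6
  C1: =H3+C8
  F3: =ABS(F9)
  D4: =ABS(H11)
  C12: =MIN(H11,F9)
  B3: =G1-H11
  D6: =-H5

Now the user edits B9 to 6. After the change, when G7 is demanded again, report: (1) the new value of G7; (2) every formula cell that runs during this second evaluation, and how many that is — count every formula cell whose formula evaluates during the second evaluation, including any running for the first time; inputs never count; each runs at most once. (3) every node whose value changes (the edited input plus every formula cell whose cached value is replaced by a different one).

Demanding G7 again yields 250.
0 formula cells run: none.
The nodes whose values change: B9.
Note the shortcut — nothing in the graph depends on B9 at all, so no recomputation happens.

First demand of the output computes:
  A10 = MIN(5, 9) = 5
  H11 = MIN(9, 5) = 5
  D4 = ABS(5) = 5
  A11 = 5 + 5 = 10
  H3 = MIN(5, 5) = 5
  H5 = 10 * 5 = 50
  F9 = MAX(50, 5) = 50
  C8 = 50 * 5 = 250
  F3 = ABS(50) = 50
  G1 = 5 + 50 = 55
  G7 = MAX(55, 250) = 250

After the edit, cleaning proceeds:
  no node depends on B9 at all; the second demand re-runs nothing.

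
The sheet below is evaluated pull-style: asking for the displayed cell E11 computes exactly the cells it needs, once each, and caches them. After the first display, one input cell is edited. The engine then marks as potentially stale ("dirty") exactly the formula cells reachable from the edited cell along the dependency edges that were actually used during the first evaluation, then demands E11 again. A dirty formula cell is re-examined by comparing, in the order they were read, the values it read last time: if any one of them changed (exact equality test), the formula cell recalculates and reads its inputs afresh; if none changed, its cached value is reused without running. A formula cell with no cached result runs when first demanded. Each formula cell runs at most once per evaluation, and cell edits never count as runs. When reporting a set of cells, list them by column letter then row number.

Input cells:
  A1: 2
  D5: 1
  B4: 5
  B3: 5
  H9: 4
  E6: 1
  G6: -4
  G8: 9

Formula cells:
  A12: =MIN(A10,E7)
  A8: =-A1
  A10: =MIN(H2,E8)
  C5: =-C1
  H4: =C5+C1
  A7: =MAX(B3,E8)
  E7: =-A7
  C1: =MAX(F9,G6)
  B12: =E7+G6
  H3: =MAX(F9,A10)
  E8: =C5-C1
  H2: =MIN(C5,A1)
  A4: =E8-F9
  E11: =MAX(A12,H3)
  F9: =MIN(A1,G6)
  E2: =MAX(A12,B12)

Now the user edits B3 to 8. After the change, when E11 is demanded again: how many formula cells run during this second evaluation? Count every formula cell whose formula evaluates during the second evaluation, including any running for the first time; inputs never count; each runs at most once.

1 formula cells run: A7.
Note the absorption at A7: it re-runs yet its value is the same, leaving the output's value untouched.

First demand of the output computes:
  F9 = MIN(2, -4) = -4
  C1 = MAX(-4, -4) = -4
  C5 = -(-4) = 4
  E8 = 4 - -4 = 8
  A7 = MAX(5, 8) = 8
  E7 = -(8) = -8
  H2 = MIN(4, 2) = 2
  A10 = MIN(2, 8) = 2
  A12 = MIN(2, -8) = -8
  H3 = MAX(-4, 2) = 2
  E11 = MAX(-8, 2) = 2

After the edit, cleaning proceeds:
  A7: a read changed (B3 5->8) — executes, giving 8 — identical to its old value.
  E7: dirty, but its reads are unchanged (A7 unchanged); cached -8 stands.
  A12: dirty, but its reads are unchanged (A10 unchanged, E7 unchanged); cached -8 stands.
  E11: dirty, but its reads are unchanged (A12 unchanged, H3 unchanged); cached 2 stands.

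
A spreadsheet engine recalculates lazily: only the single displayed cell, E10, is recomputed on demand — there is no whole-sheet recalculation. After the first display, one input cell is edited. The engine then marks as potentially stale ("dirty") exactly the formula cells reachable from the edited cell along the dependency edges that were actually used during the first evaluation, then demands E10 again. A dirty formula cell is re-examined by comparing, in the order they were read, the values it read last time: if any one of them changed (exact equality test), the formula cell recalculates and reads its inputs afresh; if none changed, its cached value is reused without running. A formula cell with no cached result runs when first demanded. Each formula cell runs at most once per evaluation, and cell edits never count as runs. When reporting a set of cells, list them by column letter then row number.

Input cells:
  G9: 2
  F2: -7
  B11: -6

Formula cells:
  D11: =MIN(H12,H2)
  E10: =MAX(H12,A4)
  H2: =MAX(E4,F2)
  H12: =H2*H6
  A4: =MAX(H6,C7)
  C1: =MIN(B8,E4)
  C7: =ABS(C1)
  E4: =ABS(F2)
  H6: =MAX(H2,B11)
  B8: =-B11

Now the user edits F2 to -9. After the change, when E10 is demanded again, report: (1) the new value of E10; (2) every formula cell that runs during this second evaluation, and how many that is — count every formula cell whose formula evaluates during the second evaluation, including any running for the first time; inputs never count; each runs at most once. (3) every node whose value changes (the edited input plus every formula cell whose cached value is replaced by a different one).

First evaluation (everything demanded from the output):
  B8 = -(-6) = 6
  E4 = ABS(-7) = 7
  C1 = MIN(6, 7) = 6
  C7 = ABS(6) = 6
  H2 = MAX(7, -7) = 7
  H6 = MAX(7, -6) = 7
  A4 = MAX(7, 6) = 7
  H12 = 7 * 7 = 49
  E10 = MAX(49, 7) = 49

Propagation after the edit:
  E4: runs — F2 -7->-9; result 9.
  C1: runs — E4 7->9; result 6 (same value as before).
  C7: checked — values it read are unchanged (C1 unchanged); reused cached 6 without running.
  H2: runs — E4 7->9; F2 -7->-9; result 9.
  H6: runs — H2 7->9; result 9.
  A4: runs — H6 7->9; result 9.
  H12: runs — H2 7->9; H6 7->9; result 81.
  E10: runs — H12 49->81; A4 7->9; result 81.

Key observation: the cutoff stops propagation at C7 — its inputs' values are unchanged, so it reuses its cache.

New value of E10: 81.
Formula cells that run: A4, C1, E4, E10, H2, H6, H12 — 7 in total.
Values that change: A4, E4, E10, F2, H2, H6, H12.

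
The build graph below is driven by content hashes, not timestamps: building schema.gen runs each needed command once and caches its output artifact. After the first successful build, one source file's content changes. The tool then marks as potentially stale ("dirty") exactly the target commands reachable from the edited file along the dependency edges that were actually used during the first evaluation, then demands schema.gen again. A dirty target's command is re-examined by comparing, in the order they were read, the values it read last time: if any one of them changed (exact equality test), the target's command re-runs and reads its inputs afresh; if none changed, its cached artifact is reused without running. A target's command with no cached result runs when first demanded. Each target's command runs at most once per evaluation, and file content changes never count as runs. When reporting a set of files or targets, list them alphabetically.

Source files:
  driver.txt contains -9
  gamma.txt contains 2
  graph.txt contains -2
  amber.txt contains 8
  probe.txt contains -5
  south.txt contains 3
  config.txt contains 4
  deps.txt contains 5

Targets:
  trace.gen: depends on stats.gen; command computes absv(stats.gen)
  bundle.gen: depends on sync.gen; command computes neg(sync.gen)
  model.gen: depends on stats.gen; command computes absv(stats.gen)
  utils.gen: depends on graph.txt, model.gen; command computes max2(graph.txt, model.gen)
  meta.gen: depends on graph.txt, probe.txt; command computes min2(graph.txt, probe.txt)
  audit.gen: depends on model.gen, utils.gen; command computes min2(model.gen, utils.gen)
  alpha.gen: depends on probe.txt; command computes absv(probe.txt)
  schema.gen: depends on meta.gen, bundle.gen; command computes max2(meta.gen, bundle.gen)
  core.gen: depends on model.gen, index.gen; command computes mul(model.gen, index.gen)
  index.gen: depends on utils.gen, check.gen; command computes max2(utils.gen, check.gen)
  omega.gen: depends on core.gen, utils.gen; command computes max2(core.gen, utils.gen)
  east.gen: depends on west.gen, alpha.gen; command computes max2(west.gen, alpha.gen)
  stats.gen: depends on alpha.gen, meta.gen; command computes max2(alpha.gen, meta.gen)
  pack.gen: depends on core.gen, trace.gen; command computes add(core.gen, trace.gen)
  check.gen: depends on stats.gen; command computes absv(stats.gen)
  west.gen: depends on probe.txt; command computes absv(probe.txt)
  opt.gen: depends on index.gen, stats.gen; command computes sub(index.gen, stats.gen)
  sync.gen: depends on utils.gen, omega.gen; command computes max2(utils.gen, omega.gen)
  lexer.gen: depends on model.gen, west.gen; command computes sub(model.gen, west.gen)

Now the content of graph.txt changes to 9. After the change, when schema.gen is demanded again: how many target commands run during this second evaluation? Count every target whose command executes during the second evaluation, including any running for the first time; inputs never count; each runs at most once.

Run set: bundle.gen, core.gen, index.gen, meta.gen, omega.gen, schema.gen, sync.gen, utils.gen (8 run).
The important point: at stats.gen every value read last time is unchanged, so the dirty flag clears without a run.

Initial pass — values computed on the first demand:
  alpha.gen = absv(-5) = 5
  meta.gen = min2(-2, -5) = -5
  stats.gen = max2(5, -5) = 5
  check.gen = absv(5) = 5
  model.gen = absv(5) = 5
  utils.gen = max2(-2, 5) = 5
  index.gen = max2(5, 5) = 5
  core.gen = mul(5, 5) = 25
  omega.gen = max2(25, 5) = 25
  sync.gen = max2(5, 25) = 25
  bundle.gen = neg(25) = -25
  schema.gen = max2(-5, -25) = -5

Second demand — change propagation:
  meta.gen: re-runs because graph.txt -2->9; new result -5 (unchanged).
  stats.gen: re-examined; everything it read last time is the same (alpha.gen unchanged, meta.gen unchanged) — cache 5 kept, no run.
  check.gen: re-examined; everything it read last time is the same (stats.gen unchanged) — cache 5 kept, no run.
  model.gen: re-examined; everything it read last time is the same (stats.gen unchanged) — cache 5 kept, no run.
  utils.gen: re-runs because graph.txt -2->9; new result 9.
  index.gen: re-runs because utils.gen 5->9; new result 9.
  core.gen: re-runs because index.gen 5->9; new result 45.
  omega.gen: re-runs because core.gen 25->45; utils.gen 5->9; new result 45.
  sync.gen: re-runs because utils.gen 5->9; omega.gen 25->45; new result 45.
  bundle.gen: re-runs because sync.gen 25->45; new result -45.
  schema.gen: re-runs because bundle.gen -25->-45; new result -5 (unchanged).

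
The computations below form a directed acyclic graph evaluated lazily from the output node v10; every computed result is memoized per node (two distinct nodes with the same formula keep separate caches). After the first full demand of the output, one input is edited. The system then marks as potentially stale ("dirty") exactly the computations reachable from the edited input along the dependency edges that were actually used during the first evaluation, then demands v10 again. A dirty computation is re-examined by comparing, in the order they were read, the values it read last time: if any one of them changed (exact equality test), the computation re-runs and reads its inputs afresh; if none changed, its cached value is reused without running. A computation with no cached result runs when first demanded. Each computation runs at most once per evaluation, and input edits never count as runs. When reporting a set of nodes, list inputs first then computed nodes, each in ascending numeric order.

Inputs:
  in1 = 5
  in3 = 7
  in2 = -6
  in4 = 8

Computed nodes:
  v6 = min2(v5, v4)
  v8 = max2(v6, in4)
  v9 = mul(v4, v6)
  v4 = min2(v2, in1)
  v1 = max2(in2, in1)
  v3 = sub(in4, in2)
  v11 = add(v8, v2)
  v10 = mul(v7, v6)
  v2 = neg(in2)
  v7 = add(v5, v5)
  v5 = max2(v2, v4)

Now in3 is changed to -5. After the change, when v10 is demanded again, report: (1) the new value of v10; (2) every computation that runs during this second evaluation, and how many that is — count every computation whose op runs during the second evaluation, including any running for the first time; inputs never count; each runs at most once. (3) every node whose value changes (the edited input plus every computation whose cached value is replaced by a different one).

Demanding v10 again yields 60.
0 computations run: none.
The nodes whose values change: in3.
Note the shortcut — nothing in the graph depends on in3 at all, so no recomputation happens.

First demand of the output computes:
  v2 = neg(-6) = 6
  v4 = min2(6, 5) = 5
  v5 = max2(6, 5) = 6
  v6 = min2(6, 5) = 5
  v7 = add(6, 6) = 12
  v10 = mul(12, 5) = 60

After the edit, cleaning proceeds:
  no node depends on in3 at all; the second demand re-runs nothing.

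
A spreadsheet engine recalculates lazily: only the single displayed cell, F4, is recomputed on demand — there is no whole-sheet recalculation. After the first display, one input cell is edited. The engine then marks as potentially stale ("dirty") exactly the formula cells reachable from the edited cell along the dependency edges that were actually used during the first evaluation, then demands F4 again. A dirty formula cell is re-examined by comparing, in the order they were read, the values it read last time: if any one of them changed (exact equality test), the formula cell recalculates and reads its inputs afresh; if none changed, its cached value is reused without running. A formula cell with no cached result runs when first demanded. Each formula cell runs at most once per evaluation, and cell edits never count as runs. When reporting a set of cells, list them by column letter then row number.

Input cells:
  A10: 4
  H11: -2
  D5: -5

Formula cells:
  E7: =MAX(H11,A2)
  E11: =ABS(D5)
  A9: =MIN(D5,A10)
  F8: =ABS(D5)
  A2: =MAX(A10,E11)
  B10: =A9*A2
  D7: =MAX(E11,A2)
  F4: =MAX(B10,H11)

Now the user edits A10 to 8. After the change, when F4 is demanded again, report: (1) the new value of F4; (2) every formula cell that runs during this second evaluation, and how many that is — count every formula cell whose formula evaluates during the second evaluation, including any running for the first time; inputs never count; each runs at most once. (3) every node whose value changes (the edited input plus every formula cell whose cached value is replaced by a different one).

New value of F4: -2.
Formula cells that run: A2, A9, B10, F4 — 4 in total.
Values that change: A2, A10, B10.

First evaluation (everything demanded from the output):
  A9 = MIN(-5, 4) = -5
  E11 = ABS(-5) = 5
  A2 = MAX(4, 5) = 5
  B10 = -5 * 5 = -25
  F4 = MAX(-25, -2) = -2

Propagation after the edit:
  A2: runs — A10 4->8; result 8.
  A9: runs — A10 4->8; result -5 (same value as before).
  B10: runs — A2 5->8; result -40.
  F4: runs — B10 -25->-40; result -2 (same value as before).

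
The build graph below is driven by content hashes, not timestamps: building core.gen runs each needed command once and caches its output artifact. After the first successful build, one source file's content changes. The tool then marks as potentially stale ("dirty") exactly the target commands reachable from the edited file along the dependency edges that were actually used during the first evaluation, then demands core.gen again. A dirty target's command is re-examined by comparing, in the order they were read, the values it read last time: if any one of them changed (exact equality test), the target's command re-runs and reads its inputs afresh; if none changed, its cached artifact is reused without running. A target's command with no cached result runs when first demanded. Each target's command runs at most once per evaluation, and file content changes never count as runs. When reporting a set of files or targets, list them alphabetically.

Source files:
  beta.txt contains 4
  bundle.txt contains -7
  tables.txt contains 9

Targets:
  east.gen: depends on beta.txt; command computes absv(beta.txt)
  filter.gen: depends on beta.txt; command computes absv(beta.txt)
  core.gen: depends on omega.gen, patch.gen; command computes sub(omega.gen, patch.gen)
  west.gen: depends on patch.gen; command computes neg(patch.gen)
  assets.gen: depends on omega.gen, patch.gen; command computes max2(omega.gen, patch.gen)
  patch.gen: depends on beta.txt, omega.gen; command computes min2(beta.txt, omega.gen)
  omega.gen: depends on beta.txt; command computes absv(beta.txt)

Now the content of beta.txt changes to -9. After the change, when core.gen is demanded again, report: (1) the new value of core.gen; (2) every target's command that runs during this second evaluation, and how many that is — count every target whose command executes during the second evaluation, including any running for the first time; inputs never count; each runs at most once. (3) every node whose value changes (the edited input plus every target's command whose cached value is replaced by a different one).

core.gen now evaluates to 18.
Run set: core.gen, omega.gen, patch.gen (3 run).
Changed values: beta.txt, core.gen, omega.gen, patch.gen.

Initial pass — values computed on the first demand:
  omega.gen = absv(4) = 4
  patch.gen = min2(4, 4) = 4
  core.gen = sub(4, 4) = 0

Second demand — change propagation:
  omega.gen: re-runs because beta.txt 4->-9; new result 9.
  patch.gen: re-runs because beta.txt 4->-9; omega.gen 4->9; new result -9.
  core.gen: re-runs because omega.gen 4->9; patch.gen 4->-9; new result 18.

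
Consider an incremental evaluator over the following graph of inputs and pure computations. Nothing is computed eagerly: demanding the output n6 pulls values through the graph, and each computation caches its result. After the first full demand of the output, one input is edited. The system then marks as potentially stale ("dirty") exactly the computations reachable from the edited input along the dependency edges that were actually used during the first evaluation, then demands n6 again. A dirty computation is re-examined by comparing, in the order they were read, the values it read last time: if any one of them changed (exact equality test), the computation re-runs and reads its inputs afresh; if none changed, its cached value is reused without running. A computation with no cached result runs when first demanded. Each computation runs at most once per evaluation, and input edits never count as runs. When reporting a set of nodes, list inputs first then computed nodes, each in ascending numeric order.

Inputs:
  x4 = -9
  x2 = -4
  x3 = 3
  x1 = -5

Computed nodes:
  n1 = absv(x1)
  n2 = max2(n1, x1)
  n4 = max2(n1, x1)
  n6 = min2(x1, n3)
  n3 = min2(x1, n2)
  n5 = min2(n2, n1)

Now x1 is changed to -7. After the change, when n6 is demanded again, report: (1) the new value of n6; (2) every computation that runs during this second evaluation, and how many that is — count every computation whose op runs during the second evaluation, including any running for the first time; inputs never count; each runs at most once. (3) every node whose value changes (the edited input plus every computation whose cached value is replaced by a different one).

n6 now evaluates to -7.
Run set: n1, n2, n3, n6 (4 run).
Changed values: x1, n1, n2, n3, n6.

Initial pass — values computed on the first demand:
  n1 = absv(-5) = 5
  n2 = max2(5, -5) = 5
  n3 = min2(-5, 5) = -5
  n6 = min2(-5, -5) = -5

Second demand — change propagation:
  n1: re-runs because x1 -5->-7; new result 7.
  n2: re-runs because n1 5->7; x1 -5->-7; new result 7.
  n3: re-runs because x1 -5->-7; n2 5->7; new result -7.
  n6: re-runs because x1 -5->-7; n3 -5->-7; new result -7.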